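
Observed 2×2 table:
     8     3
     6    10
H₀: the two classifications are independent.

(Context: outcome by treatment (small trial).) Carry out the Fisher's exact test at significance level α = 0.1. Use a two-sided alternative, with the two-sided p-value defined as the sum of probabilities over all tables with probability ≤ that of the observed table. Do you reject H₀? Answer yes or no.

Margins: r₁=11, r₂=16, c₁=14, c₂=13, n=27
p_obs = C(11,8)·C(16,6)/C(27,14); sum pmf over tables with pmf ≤ p_obs
p-value (two-sided) = 0.12011
At α=0.1: p ≥ α → fail to reject H₀

reject H₀: no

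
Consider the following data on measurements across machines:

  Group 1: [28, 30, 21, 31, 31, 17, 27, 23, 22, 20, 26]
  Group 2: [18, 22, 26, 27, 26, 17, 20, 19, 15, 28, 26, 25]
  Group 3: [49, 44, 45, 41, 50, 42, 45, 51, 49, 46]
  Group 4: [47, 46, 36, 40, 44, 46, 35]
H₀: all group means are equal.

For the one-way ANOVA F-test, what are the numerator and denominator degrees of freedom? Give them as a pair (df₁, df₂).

k = 4 groups, N = 40 total
df = (k−1, N−k) = (4−1, 40−4) = (3, 36)

degrees of freedom = [3, 36]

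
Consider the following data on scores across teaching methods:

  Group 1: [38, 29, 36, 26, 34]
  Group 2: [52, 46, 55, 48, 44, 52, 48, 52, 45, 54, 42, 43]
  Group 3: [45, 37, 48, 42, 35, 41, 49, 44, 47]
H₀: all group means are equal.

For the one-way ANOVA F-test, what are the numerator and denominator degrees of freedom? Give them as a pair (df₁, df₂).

degrees of freedom = [2, 23]

k = 3 groups, N = 26 total
df = (k−1, N−k) = (3−1, 26−3) = (2, 23)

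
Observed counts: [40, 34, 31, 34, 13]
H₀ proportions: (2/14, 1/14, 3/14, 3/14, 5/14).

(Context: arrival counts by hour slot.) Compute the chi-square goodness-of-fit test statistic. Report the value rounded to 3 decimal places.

n = 152; E_i = n·p_i = [21.71, 10.86, 32.57, 32.57, 54.29]
χ² = (40−21.71)²/21.71 + (34−10.86)²/10.86 + (31−32.57)²/32.57 + (34−32.57)²/32.57 + (13−54.29)²/54.29 = 96.2667
df = 4

test statistic = 96.267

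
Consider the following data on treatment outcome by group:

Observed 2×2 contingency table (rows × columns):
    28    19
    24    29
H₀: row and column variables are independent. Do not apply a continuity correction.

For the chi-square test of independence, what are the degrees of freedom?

df = (r−1)(c−1) = (2−1)·(2−1) = 1

degrees of freedom = 1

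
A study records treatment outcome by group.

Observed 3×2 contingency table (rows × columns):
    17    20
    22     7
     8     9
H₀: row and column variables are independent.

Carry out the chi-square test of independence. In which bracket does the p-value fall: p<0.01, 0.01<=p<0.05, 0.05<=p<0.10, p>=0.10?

Row totals [37, 29, 17], col totals [47, 36], n=83
χ² = (17−20.95)²/20.95 + (20−16.05)²/16.05 + (22−16.42)²/16.42 + (7−12.58)²/12.58 + (8−9.63)²/9.63 + (9−7.37)²/7.37 = 6.7209
df = 2
p-value (upper-tail) = 0.03472
→ bracket: 0.01<=p<0.05

p-value bracket: 0.01<=p<0.05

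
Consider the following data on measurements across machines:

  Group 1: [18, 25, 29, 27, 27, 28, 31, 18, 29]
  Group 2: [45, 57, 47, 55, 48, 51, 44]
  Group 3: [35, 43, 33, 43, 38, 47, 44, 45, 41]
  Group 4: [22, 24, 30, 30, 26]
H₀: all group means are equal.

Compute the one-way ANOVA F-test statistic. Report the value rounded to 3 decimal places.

test statistic = 45.571

Group means [25.78, 49.57, 41.00, 26.40], grand mean 36.000
SSB = Σnᵢ(x̄ᵢ−x̄)² = 2915.530; SSW = ΣΣ(x−x̄ᵢ)² = 554.470
MSB = 2915.530/3 = 971.8434; MSW = 554.470/26 = 21.3258
F = MSB/MSW = 45.5713
df = (3, 26)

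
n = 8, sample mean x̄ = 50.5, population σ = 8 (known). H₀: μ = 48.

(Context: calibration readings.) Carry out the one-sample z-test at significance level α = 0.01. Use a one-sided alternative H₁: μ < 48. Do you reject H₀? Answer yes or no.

SE = σ/√n = 8/√8 = 2.8284
z = (x̄−μ₀)/SE = (50.5−48)/2.8284 = 0.8839
p-value (one-sided, H₁ less) = 0.81162
At α=0.01: p ≥ α → fail to reject H₀

reject H₀: no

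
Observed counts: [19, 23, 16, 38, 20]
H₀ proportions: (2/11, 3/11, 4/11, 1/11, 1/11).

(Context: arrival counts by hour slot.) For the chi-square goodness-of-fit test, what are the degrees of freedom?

df = k − 1 = 5 − 1 = 4

degrees of freedom = 4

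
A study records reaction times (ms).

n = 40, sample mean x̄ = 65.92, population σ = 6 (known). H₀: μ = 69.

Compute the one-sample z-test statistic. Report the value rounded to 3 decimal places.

SE = σ/√n = 6/√40 = 0.9487
z = (x̄−μ₀)/SE = (65.92−69)/0.9487 = -3.2466

test statistic = -3.247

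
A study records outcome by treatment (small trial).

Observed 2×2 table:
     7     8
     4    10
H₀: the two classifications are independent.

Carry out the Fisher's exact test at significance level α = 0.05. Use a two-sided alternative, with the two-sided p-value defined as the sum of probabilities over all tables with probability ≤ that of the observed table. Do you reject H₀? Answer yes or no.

reject H₀: no

Margins: r₁=15, r₂=14, c₁=11, c₂=18, n=29
p_obs = C(15,7)·C(14,4)/C(29,11); sum pmf over tables with pmf ≤ p_obs
p-value (two-sided) = 0.44973
At α=0.05: p ≥ α → fail to reject H₀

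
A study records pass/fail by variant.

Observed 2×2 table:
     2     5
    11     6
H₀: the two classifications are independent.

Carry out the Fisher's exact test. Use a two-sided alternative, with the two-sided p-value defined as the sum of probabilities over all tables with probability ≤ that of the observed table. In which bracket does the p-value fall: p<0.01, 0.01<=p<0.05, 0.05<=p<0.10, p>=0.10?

Margins: r₁=7, r₂=17, c₁=13, c₂=11, n=24
p_obs = C(7,2)·C(17,11)/C(24,13); sum pmf over tables with pmf ≤ p_obs
p-value (two-sided) = 0.18192
→ bracket: p>=0.10

p-value bracket: p>=0.10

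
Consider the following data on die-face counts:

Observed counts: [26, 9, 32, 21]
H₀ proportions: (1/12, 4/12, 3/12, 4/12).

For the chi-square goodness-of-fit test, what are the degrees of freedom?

df = k − 1 = 4 − 1 = 3

degrees of freedom = 3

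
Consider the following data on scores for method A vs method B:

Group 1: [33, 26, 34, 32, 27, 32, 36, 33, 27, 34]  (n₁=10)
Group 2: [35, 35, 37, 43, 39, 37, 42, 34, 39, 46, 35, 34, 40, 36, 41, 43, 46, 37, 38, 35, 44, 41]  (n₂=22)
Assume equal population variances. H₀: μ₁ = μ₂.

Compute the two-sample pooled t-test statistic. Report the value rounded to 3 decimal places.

test statistic = -5.311

x̄₁=31.400, s₁=3.471, n₁=10
x̄₂=38.955, s₂=3.836, n₂=22
s_p² = [9·3.471² + 21·3.836²]/30 = 13.9118
SE = √(s_p²·(1/10+1/22)) = 1.4225
t = (31.400−38.955)/1.4225 = -5.3107
df = 30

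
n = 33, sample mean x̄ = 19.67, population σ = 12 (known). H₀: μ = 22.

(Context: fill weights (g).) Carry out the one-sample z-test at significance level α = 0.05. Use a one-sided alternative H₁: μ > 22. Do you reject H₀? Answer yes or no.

reject H₀: no

SE = σ/√n = 12/√33 = 2.0889
z = (x̄−μ₀)/SE = (19.67−22)/2.0889 = -1.1154
p-value (one-sided, H₁ greater) = 0.86766
At α=0.05: p ≥ α → fail to reject H₀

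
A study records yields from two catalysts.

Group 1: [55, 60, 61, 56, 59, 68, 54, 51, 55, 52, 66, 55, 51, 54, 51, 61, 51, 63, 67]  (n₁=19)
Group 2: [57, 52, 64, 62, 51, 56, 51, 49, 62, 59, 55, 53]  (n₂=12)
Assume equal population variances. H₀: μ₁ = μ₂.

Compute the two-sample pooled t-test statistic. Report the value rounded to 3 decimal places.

test statistic = 0.727

x̄₁=57.368, s₁=5.679, n₁=19
x̄₂=55.917, s₂=4.963, n₂=12
s_p² = [18·5.679² + 11·4.963²]/29 = 29.3565
SE = √(s_p²·(1/19+1/12)) = 1.9979
t = (57.368−55.917)/1.9979 = 0.7267
df = 29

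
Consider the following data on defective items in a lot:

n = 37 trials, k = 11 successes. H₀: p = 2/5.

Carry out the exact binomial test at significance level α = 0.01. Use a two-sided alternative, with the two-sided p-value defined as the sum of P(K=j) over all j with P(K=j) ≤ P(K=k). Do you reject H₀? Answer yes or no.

reject H₀: no

Exact binomial: n=37, k=11, p₀=2/5=0.4000
P(X=j) = C(n,j)·p₀^j·(1−p₀)^(n−j); p = Σ P(X=j) over j with P(X=j) ≤ P(X=11)
p-value (two-sided) = 0.24133
At α=0.01: p ≥ α → fail to reject H₀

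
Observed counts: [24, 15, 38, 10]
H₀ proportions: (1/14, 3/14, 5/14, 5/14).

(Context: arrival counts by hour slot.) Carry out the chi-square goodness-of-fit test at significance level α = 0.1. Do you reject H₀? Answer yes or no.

n = 87; E_i = n·p_i = [6.21, 18.64, 31.07, 31.07]
χ² = (24−6.21)²/6.21 + (15−18.64)²/18.64 + (38−31.07)²/31.07 + (10−31.07)²/31.07 = 67.4506
df = 3
p-value (upper-tail) = 0.00000
At α=0.1: p < α → reject H₀

reject H₀: yes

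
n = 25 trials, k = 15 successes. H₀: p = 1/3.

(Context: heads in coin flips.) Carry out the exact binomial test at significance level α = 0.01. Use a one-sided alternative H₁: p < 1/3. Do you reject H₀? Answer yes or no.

Exact binomial: n=25, k=15, p₀=1/3=0.3333
P(X≤15) from Σ C(n,i)·p₀^i·(1−p₀)^(n−i)
p-value (one-sided, H₁ less) = 0.99835
At α=0.01: p ≥ α → fail to reject H₀

reject H₀: no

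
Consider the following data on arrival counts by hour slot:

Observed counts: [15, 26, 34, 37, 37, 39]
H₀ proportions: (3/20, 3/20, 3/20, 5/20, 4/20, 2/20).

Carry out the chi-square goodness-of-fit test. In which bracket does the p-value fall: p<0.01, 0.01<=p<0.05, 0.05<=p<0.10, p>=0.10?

n = 188; E_i = n·p_i = [28.20, 28.20, 28.20, 47.00, 37.60, 18.80]
χ² = (15−28.20)²/28.20 + (26−28.20)²/28.20 + (34−28.20)²/28.20 + (37−47.00)²/47.00 + (37−37.60)²/37.60 + (39−18.80)²/18.80 = 31.3848
df = 5
p-value (upper-tail) = 0.00001
→ bracket: p<0.01

p-value bracket: p<0.01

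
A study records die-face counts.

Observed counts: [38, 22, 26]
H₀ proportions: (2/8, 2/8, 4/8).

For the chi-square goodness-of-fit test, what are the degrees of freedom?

df = k − 1 = 3 − 1 = 2

degrees of freedom = 2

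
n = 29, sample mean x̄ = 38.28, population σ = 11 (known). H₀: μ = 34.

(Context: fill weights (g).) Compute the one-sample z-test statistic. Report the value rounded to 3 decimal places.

test statistic = 2.095

SE = σ/√n = 11/√29 = 2.0426
z = (x̄−μ₀)/SE = (38.28−34)/2.0426 = 2.0953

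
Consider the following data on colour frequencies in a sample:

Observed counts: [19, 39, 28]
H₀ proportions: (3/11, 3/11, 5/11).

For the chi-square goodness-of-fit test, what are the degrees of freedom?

degrees of freedom = 2

df = k − 1 = 3 − 1 = 2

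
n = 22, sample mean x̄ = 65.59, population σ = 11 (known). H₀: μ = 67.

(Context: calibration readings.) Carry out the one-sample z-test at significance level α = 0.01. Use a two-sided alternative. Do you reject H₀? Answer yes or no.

SE = σ/√n = 11/√22 = 2.3452
z = (x̄−μ₀)/SE = (65.59−67)/2.3452 = -0.6012
p-value (two-sided) = 0.54769
At α=0.01: p ≥ α → fail to reject H₀

reject H₀: no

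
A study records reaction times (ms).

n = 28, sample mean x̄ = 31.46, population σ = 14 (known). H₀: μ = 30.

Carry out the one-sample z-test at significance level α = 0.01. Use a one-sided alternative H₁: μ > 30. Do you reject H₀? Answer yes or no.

SE = σ/√n = 14/√28 = 2.6458
z = (x̄−μ₀)/SE = (31.46−30)/2.6458 = 0.5518
p-value (one-sided, H₁ greater) = 0.29053
At α=0.01: p ≥ α → fail to reject H₀

reject H₀: no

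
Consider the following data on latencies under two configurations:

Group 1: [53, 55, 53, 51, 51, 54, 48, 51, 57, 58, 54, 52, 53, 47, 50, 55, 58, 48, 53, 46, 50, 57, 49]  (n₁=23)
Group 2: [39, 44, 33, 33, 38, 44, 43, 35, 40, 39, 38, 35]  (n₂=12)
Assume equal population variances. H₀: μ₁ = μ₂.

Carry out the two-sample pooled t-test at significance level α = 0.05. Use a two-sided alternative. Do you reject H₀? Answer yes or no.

reject H₀: yes

x̄₁=52.304, s₁=3.457, n₁=23
x̄₂=38.417, s₂=3.919, n₂=12
s_p² = [22·3.457² + 11·3.919²]/33 = 13.0844
SE = √(s_p²·(1/23+1/12)) = 1.2881
t = (52.304−38.417)/1.2881 = 10.7813
df = 33
p-value (two-sided) = 0.00000
At α=0.05: p < α → reject H₀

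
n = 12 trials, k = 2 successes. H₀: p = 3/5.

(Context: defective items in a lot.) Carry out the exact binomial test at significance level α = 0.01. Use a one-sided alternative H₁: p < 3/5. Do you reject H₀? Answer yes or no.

Exact binomial: n=12, k=2, p₀=3/5=0.6000
P(X≤2) from Σ C(n,i)·p₀^i·(1−p₀)^(n−i)
p-value (one-sided, H₁ less) = 0.00281
At α=0.01: p < α → reject H₀

reject H₀: yes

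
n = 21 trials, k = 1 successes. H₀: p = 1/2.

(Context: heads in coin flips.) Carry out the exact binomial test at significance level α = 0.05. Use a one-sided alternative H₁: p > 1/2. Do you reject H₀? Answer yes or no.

Exact binomial: n=21, k=1, p₀=1/2=0.5000
P(X≥1) from Σ C(n,i)·p₀^i·(1−p₀)^(n−i)
p-value (one-sided, H₁ greater) = 1.00000
At α=0.05: p ≥ α → fail to reject H₀

reject H₀: no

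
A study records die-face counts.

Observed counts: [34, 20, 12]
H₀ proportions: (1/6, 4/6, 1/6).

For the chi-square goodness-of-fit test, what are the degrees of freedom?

df = k − 1 = 3 − 1 = 2

degrees of freedom = 2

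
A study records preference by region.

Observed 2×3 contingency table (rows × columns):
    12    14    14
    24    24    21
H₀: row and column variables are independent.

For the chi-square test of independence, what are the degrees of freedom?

df = (r−1)(c−1) = (2−1)·(3−1) = 2

degrees of freedom = 2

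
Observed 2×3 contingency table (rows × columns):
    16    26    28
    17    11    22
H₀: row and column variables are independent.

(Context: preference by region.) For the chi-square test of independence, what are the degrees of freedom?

df = (r−1)(c−1) = (2−1)·(3−1) = 2

degrees of freedom = 2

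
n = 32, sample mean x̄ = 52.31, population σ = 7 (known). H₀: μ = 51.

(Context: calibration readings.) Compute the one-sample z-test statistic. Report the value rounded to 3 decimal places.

SE = σ/√n = 7/√32 = 1.2374
z = (x̄−μ₀)/SE = (52.31−51)/1.2374 = 1.0586

test statistic = 1.059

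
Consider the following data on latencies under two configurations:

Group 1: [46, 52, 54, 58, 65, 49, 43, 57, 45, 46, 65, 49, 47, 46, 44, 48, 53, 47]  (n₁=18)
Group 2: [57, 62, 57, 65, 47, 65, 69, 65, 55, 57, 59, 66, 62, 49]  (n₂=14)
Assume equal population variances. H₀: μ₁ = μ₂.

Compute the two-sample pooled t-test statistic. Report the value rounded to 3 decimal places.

x̄₁=50.778, s₁=6.700, n₁=18
x̄₂=59.643, s₂=6.452, n₂=14
s_p² = [17·6.700² + 13·6.452²]/30 = 43.4775
SE = √(s_p²·(1/18+1/14)) = 2.3497
t = (50.778−59.643)/2.3497 = -3.7729
df = 30

test statistic = -3.773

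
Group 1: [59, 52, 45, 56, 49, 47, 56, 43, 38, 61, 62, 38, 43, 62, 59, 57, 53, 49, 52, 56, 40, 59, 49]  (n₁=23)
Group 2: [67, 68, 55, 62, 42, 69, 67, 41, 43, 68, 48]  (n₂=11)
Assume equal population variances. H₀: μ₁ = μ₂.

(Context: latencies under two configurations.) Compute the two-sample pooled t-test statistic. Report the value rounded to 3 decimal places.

x̄₁=51.522, s₁=7.674, n₁=23
x̄₂=57.273, s₂=11.714, n₂=11
s_p² = [22·7.674² + 10·11.714²]/32 = 83.3725
SE = √(s_p²·(1/23+1/11)) = 3.3473
t = (51.522−57.273)/3.3473 = -1.7181
df = 32

test statistic = -1.718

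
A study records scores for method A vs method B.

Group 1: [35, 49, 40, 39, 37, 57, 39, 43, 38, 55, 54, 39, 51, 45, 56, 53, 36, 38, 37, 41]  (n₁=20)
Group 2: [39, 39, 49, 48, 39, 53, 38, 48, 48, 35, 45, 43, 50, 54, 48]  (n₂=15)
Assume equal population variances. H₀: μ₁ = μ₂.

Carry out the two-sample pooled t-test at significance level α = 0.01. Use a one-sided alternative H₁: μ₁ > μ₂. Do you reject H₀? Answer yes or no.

x̄₁=44.100, s₁=7.629, n₁=20
x̄₂=45.067, s₂=5.873, n₂=15
s_p² = [19·7.629² + 14·5.873²]/33 = 48.1434
SE = √(s_p²·(1/20+1/15)) = 2.3700
t = (44.100−45.067)/2.3700 = -0.4079
df = 33
p-value (one-sided, H₁ greater) = 0.65700
At α=0.01: p ≥ α → fail to reject H₀

reject H₀: no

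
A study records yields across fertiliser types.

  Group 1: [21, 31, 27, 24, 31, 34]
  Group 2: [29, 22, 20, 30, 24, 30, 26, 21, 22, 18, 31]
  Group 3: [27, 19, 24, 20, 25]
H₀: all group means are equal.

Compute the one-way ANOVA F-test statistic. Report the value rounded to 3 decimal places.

test statistic = 1.830

Group means [28.00, 24.82, 23.00], grand mean 25.273
SSB = Σnᵢ(x̄ᵢ−x̄)² = 72.727; SSW = ΣΣ(x−x̄ᵢ)² = 377.636
MSB = 72.727/2 = 36.3636; MSW = 377.636/19 = 19.8756
F = MSB/MSW = 1.8296
df = (2, 19)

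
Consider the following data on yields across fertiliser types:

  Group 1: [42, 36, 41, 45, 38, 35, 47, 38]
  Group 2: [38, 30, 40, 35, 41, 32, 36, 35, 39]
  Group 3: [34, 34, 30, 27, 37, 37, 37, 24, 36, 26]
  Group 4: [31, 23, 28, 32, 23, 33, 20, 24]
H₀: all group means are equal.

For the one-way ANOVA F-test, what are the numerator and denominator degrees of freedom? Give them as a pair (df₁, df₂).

k = 4 groups, N = 35 total
df = (k−1, N−k) = (4−1, 35−4) = (3, 31)

degrees of freedom = [3, 31]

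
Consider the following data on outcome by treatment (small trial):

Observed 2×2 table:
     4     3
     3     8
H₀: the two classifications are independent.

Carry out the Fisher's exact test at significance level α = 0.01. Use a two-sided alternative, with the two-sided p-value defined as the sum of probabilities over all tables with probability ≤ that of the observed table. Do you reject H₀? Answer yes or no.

Margins: r₁=7, r₂=11, c₁=7, c₂=11, n=18
p_obs = C(7,4)·C(11,3)/C(18,7); sum pmf over tables with pmf ≤ p_obs
p-value (two-sided) = 0.33220
At α=0.01: p ≥ α → fail to reject H₀

reject H₀: no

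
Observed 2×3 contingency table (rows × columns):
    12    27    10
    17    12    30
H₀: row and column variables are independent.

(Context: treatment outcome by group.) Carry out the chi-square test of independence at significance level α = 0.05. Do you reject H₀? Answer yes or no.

Row totals [49, 59], col totals [29, 39, 40], n=108
χ² = (12−13.16)²/13.16 + (27−17.69)²/17.69 + (10−18.15)²/18.15 + (17−15.84)²/15.84 + (12−21.31)²/21.31 + (30−21.85)²/21.85 = 15.8412
df = 2
p-value (upper-tail) = 0.00036
At α=0.05: p < α → reject H₀

reject H₀: yes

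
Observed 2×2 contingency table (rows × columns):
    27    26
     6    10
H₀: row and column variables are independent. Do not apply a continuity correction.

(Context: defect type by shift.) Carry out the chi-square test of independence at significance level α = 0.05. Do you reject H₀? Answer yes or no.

reject H₀: no

Row totals [53, 16], col totals [33, 36], n=69
χ² = (27−25.35)²/25.35 + (26−27.65)²/27.65 + (6−7.65)²/7.65 + (10−8.35)²/8.35 = 0.8901
df = 1
p-value (upper-tail) = 0.34545
At α=0.05: p ≥ α → fail to reject H₀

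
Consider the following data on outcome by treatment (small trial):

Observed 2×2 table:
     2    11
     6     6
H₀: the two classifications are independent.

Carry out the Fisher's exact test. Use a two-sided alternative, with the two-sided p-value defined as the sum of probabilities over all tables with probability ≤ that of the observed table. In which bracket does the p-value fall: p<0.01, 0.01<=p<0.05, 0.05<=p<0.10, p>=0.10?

Margins: r₁=13, r₂=12, c₁=8, c₂=17, n=25
p_obs = C(13,2)·C(12,6)/C(25,8); sum pmf over tables with pmf ≤ p_obs
p-value (two-sided) = 0.09684
→ bracket: 0.05<=p<0.10

p-value bracket: 0.05<=p<0.10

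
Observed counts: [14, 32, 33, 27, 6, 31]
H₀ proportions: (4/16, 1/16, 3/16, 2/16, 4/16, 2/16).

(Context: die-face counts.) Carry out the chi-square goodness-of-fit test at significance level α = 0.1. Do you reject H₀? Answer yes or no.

reject H₀: yes

n = 143; E_i = n·p_i = [35.75, 8.94, 26.81, 17.88, 35.75, 17.88]
χ² = (14−35.75)²/35.75 + (32−8.94)²/8.94 + (33−26.81)²/26.81 + (27−17.88)²/17.88 + (6−35.75)²/35.75 + (31−17.88)²/17.88 = 113.2238
df = 5
p-value (upper-tail) = 0.00000
At α=0.1: p < α → reject H₀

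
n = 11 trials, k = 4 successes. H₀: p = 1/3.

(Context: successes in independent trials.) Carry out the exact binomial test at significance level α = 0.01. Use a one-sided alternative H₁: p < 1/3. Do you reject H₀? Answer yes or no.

reject H₀: no

Exact binomial: n=11, k=4, p₀=1/3=0.3333
P(X≤4) from Σ C(n,i)·p₀^i·(1−p₀)^(n−i)
p-value (one-sided, H₁ less) = 0.71100
At α=0.01: p ≥ α → fail to reject H₀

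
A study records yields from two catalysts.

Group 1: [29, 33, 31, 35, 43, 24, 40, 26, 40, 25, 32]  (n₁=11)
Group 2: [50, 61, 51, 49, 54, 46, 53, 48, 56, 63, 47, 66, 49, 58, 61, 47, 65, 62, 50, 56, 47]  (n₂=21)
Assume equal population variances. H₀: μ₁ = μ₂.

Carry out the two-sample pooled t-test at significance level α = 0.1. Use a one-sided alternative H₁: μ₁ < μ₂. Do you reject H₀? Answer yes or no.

reject H₀: yes

x̄₁=32.545, s₁=6.440, n₁=11
x̄₂=54.238, s₂=6.595, n₂=21
s_p² = [10·6.440² + 20·6.595²]/30 = 42.8179
SE = √(s_p²·(1/11+1/21)) = 2.4355
t = (32.545−54.238)/2.4355 = -8.9070
df = 30
p-value (one-sided, H₁ less) = 0.00000
At α=0.1: p < α → reject H₀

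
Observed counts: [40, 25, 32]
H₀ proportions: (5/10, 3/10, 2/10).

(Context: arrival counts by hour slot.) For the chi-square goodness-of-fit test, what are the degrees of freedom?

df = k − 1 = 3 − 1 = 2

degrees of freedom = 2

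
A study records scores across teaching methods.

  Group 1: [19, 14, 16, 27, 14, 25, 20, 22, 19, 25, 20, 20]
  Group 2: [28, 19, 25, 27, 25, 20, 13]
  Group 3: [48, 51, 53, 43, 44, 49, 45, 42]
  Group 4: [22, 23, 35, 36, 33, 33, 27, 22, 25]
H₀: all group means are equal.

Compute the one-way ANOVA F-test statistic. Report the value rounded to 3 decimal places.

test statistic = 54.630

Group means [20.08, 22.43, 46.88, 28.44], grand mean 28.583
SSB = Σnᵢ(x̄ᵢ−x̄)² = 3809.022; SSW = ΣΣ(x−x̄ᵢ)² = 743.728
MSB = 3809.022/3 = 1269.6739; MSW = 743.728/32 = 23.2415
F = MSB/MSW = 54.6296
df = (3, 32)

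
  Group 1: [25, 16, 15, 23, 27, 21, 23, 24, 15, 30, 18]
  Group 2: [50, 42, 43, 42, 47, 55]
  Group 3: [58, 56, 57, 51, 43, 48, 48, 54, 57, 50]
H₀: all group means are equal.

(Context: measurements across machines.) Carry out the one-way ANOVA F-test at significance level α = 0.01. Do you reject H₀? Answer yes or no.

reject H₀: yes

Group means [21.55, 46.50, 52.20], grand mean 38.444
SSB = Σnᵢ(x̄ᵢ−x̄)² = 5422.839; SSW = ΣΣ(x−x̄ᵢ)² = 613.827
MSB = 5422.839/2 = 2711.4197; MSW = 613.827/24 = 25.5761
F = MSB/MSW = 106.0137
df = (2, 24)
p-value (upper-tail) = 0.00000
At α=0.01: p < α → reject H₀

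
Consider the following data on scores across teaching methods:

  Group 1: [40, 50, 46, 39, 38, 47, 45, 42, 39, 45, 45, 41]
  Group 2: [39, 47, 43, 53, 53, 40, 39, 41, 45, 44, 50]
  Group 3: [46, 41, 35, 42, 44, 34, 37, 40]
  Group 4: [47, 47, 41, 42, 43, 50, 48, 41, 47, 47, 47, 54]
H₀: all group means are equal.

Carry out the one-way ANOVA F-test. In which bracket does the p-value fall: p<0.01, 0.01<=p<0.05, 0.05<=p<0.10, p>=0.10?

Group means [43.08, 44.91, 39.88, 46.17], grand mean 43.814
SSB = Σnᵢ(x̄ᵢ−x̄)² = 210.144; SSW = ΣΣ(x−x̄ᵢ)² = 722.367
MSB = 210.144/3 = 70.0481; MSW = 722.367/39 = 18.5222
F = MSB/MSW = 3.7818
df = (3, 39)
p-value (upper-tail) = 0.01788
→ bracket: 0.01<=p<0.05

p-value bracket: 0.01<=p<0.05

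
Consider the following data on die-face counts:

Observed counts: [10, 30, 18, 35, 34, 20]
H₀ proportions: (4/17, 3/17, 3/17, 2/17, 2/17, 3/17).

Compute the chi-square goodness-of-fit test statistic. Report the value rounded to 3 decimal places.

n = 147; E_i = n·p_i = [34.59, 25.94, 25.94, 17.29, 17.29, 25.94]
χ² = (10−34.59)²/34.59 + (30−25.94)²/25.94 + (18−25.94)²/25.94 + (35−17.29)²/17.29 + (34−17.29)²/17.29 + (20−25.94)²/25.94 = 56.1712
df = 5

test statistic = 56.171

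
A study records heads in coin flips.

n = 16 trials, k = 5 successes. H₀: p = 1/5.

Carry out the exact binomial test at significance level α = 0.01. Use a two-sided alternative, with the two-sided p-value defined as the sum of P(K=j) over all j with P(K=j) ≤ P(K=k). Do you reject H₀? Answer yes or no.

reject H₀: no

Exact binomial: n=16, k=5, p₀=1/5=0.2000
P(X=j) = C(n,j)·p₀^j·(1−p₀)^(n−j); p = Σ P(X=j) over j with P(X=j) ≤ P(X=5)
p-value (two-sided) = 0.34249
At α=0.01: p ≥ α → fail to reject H₀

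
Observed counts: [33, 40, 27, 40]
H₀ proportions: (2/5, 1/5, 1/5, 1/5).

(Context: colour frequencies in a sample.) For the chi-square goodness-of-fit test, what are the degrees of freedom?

degrees of freedom = 3

df = k − 1 = 4 − 1 = 3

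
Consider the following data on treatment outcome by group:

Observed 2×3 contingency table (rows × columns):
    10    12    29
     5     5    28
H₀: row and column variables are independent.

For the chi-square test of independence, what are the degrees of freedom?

degrees of freedom = 2

df = (r−1)(c−1) = (2−1)·(3−1) = 2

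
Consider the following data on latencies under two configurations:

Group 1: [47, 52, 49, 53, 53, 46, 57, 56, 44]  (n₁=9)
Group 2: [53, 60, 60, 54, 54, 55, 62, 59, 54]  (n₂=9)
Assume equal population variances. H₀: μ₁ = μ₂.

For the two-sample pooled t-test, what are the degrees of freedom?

df = n₁ + n₂ − 2 = 9 + 9 − 2 = 16

degrees of freedom = 16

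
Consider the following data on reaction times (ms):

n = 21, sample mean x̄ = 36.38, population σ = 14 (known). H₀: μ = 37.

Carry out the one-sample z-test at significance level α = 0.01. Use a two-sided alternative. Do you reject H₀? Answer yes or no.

reject H₀: no

SE = σ/√n = 14/√21 = 3.0551
z = (x̄−μ₀)/SE = (36.38−37)/3.0551 = -0.2029
p-value (two-sided) = 0.83918
At α=0.01: p ≥ α → fail to reject H₀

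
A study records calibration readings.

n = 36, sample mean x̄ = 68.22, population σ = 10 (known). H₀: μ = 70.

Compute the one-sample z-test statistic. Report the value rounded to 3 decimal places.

SE = σ/√n = 10/√36 = 1.6667
z = (x̄−μ₀)/SE = (68.22−70)/1.6667 = -1.0680

test statistic = -1.068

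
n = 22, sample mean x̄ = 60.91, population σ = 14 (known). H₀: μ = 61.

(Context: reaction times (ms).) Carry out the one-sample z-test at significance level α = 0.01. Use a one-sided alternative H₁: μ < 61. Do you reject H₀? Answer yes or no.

SE = σ/√n = 14/√22 = 2.9848
z = (x̄−μ₀)/SE = (60.91−61)/2.9848 = -0.0302
p-value (one-sided, H₁ less) = 0.48797
At α=0.01: p ≥ α → fail to reject H₀

reject H₀: no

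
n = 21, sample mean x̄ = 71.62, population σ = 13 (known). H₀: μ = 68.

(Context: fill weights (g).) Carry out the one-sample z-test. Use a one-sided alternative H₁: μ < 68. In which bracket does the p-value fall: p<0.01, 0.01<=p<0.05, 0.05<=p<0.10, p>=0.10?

p-value bracket: p>=0.10

SE = σ/√n = 13/√21 = 2.8368
z = (x̄−μ₀)/SE = (71.62−68)/2.8368 = 1.2761
p-value (one-sided, H₁ less) = 0.89903
→ bracket: p>=0.10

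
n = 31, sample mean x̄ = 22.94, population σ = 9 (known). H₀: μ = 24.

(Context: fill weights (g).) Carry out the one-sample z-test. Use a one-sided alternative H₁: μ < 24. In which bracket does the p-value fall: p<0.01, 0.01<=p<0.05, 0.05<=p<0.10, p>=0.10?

SE = σ/√n = 9/√31 = 1.6164
z = (x̄−μ₀)/SE = (22.94−24)/1.6164 = -0.6558
p-value (one-sided, H₁ less) = 0.25599
→ bracket: p>=0.10

p-value bracket: p>=0.10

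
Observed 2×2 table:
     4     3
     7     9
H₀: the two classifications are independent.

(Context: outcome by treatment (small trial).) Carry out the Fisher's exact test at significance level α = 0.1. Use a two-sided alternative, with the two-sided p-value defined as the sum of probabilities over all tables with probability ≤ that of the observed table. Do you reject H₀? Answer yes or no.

Margins: r₁=7, r₂=16, c₁=11, c₂=12, n=23
p_obs = C(7,4)·C(16,7)/C(23,11); sum pmf over tables with pmf ≤ p_obs
p-value (two-sided) = 0.66685
At α=0.1: p ≥ α → fail to reject H₀

reject H₀: no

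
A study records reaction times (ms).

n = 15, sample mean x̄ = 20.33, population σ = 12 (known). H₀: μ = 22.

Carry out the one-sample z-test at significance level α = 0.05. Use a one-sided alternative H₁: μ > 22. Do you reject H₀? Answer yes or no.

SE = σ/√n = 12/√15 = 3.0984
z = (x̄−μ₀)/SE = (20.33−22)/3.0984 = -0.5390
p-value (one-sided, H₁ greater) = 0.70505
At α=0.05: p ≥ α → fail to reject H₀

reject H₀: no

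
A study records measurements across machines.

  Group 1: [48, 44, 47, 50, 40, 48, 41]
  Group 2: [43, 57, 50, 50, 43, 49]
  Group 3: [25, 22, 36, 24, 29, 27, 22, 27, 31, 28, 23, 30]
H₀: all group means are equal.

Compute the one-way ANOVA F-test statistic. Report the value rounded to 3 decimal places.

Group means [45.43, 48.67, 27.00], grand mean 37.360
SSB = Σnᵢ(x̄ᵢ−x̄)² = 2510.712; SSW = ΣΣ(x−x̄ᵢ)² = 415.048
MSB = 2510.712/2 = 1255.3562; MSW = 415.048/22 = 18.8658
F = MSB/MSW = 66.5414
df = (2, 22)

test statistic = 66.541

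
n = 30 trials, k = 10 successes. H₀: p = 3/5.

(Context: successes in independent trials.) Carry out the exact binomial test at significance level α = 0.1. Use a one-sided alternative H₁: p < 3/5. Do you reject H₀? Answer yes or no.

Exact binomial: n=30, k=10, p₀=3/5=0.6000
P(X≤10) from Σ C(n,i)·p₀^i·(1−p₀)^(n−i)
p-value (one-sided, H₁ less) = 0.00285
At α=0.1: p < α → reject H₀

reject H₀: yes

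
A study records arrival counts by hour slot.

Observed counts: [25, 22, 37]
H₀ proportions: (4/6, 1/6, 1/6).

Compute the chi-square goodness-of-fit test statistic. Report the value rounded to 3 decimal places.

test statistic = 59.518

n = 84; E_i = n·p_i = [56.00, 14.00, 14.00]
χ² = (25−56.00)²/56.00 + (22−14.00)²/14.00 + (37−14.00)²/14.00 = 59.5179
df = 2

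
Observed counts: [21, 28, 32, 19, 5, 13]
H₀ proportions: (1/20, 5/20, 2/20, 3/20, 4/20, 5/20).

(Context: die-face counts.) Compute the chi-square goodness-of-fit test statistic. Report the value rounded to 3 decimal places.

test statistic = 97.285

n = 118; E_i = n·p_i = [5.90, 29.50, 11.80, 17.70, 23.60, 29.50]
χ² = (21−5.90)²/5.90 + (28−29.50)²/29.50 + (32−11.80)²/11.80 + (19−17.70)²/17.70 + (5−23.60)²/23.60 + (13−29.50)²/29.50 = 97.2853
df = 5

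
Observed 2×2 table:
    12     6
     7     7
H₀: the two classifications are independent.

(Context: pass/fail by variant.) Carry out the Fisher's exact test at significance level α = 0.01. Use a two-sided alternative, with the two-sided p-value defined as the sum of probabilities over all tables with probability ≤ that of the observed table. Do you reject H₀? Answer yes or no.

Margins: r₁=18, r₂=14, c₁=19, c₂=13, n=32
p_obs = C(18,12)·C(14,7)/C(32,19); sum pmf over tables with pmf ≤ p_obs
p-value (two-sided) = 0.47270
At α=0.01: p ≥ α → fail to reject H₀

reject H₀: no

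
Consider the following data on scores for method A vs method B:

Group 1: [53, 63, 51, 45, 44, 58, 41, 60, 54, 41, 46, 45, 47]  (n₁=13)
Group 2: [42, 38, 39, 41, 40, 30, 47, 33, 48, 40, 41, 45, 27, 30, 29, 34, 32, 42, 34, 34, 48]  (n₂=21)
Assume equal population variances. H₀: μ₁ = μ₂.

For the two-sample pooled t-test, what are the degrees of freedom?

df = n₁ + n₂ − 2 = 13 + 21 − 2 = 32

degrees of freedom = 32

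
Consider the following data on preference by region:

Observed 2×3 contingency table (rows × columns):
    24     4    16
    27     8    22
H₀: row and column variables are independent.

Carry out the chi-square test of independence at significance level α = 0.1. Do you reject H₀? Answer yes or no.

reject H₀: no

Row totals [44, 57], col totals [51, 12, 38], n=101
χ² = (24−22.22)²/22.22 + (4−5.23)²/5.23 + (16−16.55)²/16.55 + (27−28.78)²/28.78 + (8−6.77)²/6.77 + (22−21.45)²/21.45 = 0.7971
df = 2
p-value (upper-tail) = 0.67129
At α=0.1: p ≥ α → fail to reject H₀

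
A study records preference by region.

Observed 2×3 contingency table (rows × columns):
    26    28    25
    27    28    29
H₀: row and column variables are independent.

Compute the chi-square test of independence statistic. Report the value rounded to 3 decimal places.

test statistic = 0.162

Row totals [79, 84], col totals [53, 56, 54], n=163
χ² = (26−25.69)²/25.69 + (28−27.14)²/27.14 + (25−26.17)²/26.17 + (27−27.31)²/27.31 + (28−28.86)²/28.86 + (29−27.83)²/27.83 = 0.1619
df = 2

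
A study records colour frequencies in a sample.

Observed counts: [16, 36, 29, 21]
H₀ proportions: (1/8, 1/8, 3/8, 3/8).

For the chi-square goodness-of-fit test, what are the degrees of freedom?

df = k − 1 = 4 − 1 = 3

degrees of freedom = 3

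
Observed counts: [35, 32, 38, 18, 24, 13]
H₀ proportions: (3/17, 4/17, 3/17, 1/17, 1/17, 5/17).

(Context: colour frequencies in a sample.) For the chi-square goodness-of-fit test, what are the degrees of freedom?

degrees of freedom = 5

df = k − 1 = 6 − 1 = 5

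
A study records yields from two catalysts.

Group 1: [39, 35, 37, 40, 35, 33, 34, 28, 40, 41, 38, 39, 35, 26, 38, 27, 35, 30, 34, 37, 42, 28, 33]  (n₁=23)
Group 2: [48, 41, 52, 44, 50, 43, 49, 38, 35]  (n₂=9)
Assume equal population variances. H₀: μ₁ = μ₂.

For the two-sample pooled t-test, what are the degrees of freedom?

degrees of freedom = 30

df = n₁ + n₂ − 2 = 23 + 9 − 2 = 30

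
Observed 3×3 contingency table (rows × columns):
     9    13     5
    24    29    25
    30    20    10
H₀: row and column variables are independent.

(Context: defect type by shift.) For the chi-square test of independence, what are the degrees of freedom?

degrees of freedom = 4

df = (r−1)(c−1) = (3−1)·(3−1) = 4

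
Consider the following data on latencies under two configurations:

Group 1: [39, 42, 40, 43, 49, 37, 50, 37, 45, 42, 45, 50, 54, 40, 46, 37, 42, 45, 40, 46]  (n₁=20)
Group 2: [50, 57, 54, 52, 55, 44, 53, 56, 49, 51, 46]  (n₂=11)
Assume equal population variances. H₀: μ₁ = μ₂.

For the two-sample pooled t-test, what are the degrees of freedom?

df = n₁ + n₂ − 2 = 20 + 11 − 2 = 29

degrees of freedom = 29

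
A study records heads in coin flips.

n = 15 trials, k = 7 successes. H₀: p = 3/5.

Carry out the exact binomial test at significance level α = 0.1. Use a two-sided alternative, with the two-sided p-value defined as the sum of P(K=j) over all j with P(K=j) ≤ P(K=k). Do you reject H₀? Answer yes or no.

reject H₀: no

Exact binomial: n=15, k=7, p₀=3/5=0.6000
P(X=j) = C(n,j)·p₀^j·(1−p₀)^(n−j); p = Σ P(X=j) over j with P(X=j) ≤ P(X=7)
p-value (two-sided) = 0.30361
At α=0.1: p ≥ α → fail to reject H₀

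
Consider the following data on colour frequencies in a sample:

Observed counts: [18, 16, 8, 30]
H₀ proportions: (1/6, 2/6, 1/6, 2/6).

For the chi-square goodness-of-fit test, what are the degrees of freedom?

degrees of freedom = 3

df = k − 1 = 4 − 1 = 3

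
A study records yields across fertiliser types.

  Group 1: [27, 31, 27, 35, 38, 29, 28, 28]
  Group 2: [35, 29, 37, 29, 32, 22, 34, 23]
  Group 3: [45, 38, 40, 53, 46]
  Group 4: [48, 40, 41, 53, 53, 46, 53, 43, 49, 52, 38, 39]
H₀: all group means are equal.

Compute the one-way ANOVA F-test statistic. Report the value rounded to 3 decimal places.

Group means [30.38, 30.12, 44.40, 46.25], grand mean 38.212
SSB = Σnᵢ(x̄ᵢ−x̄)² = 1981.315; SSW = ΣΣ(x−x̄ᵢ)² = 840.200
MSB = 1981.315/3 = 660.4384; MSW = 840.200/29 = 28.9724
F = MSB/MSW = 22.7954
df = (3, 29)

test statistic = 22.795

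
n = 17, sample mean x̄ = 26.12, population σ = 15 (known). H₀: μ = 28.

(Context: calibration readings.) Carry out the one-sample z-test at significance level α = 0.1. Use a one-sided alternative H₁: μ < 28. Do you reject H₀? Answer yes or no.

reject H₀: no

SE = σ/√n = 15/√17 = 3.6380
z = (x̄−μ₀)/SE = (26.12−28)/3.6380 = -0.5168
p-value (one-sided, H₁ less) = 0.30266
At α=0.1: p ≥ α → fail to reject H₀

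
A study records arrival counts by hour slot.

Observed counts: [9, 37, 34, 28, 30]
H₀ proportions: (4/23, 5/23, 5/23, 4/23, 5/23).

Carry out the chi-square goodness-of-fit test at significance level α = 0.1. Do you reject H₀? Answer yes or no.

reject H₀: yes

n = 138; E_i = n·p_i = [24.00, 30.00, 30.00, 24.00, 30.00]
χ² = (9−24.00)²/24.00 + (37−30.00)²/30.00 + (34−30.00)²/30.00 + (28−24.00)²/24.00 + (30−30.00)²/30.00 = 12.2083
df = 4
p-value (upper-tail) = 0.01587
At α=0.1: p < α → reject H₀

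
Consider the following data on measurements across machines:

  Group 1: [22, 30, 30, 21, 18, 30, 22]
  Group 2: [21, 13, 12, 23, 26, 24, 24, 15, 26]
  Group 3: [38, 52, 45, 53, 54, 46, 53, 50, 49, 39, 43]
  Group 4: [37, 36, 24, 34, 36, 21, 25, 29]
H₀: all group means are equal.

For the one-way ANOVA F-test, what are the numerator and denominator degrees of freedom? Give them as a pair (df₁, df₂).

k = 4 groups, N = 35 total
df = (k−1, N−k) = (4−1, 35−4) = (3, 31)

degrees of freedom = [3, 31]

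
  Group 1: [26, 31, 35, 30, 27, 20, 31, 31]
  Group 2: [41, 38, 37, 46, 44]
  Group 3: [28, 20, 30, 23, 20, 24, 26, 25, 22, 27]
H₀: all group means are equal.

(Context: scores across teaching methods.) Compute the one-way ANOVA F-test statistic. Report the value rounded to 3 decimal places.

Group means [28.88, 41.20, 24.50], grand mean 29.652
SSB = Σnᵢ(x̄ᵢ−x̄)² = 937.042; SSW = ΣΣ(x−x̄ᵢ)² = 302.175
MSB = 937.042/2 = 468.5212; MSW = 302.175/20 = 15.1088
F = MSB/MSW = 31.0099
df = (2, 20)

test statistic = 31.010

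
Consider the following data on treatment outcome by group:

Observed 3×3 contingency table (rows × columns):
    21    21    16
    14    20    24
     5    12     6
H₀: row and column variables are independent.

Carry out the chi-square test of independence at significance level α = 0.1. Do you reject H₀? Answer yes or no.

Row totals [58, 58, 23], col totals [40, 53, 46], n=139
χ² = (21−16.69)²/16.69 + (21−22.12)²/22.12 + (16−19.19)²/19.19 + (14−16.69)²/16.69 + (20−22.12)²/22.12 + (24−19.19)²/19.19 + (5−6.62)²/6.62 + (12−8.77)²/8.77 + (6−7.61)²/7.61 = 5.4666
df = 4
p-value (upper-tail) = 0.24268
At α=0.1: p ≥ α → fail to reject H₀

reject H₀: no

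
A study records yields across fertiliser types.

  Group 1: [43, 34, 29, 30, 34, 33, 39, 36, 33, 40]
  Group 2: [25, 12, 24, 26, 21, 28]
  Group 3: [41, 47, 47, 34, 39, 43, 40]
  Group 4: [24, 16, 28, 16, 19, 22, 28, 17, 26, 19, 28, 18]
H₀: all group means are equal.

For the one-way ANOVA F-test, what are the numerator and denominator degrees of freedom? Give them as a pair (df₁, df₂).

degrees of freedom = [3, 31]

k = 4 groups, N = 35 total
df = (k−1, N−k) = (4−1, 35−4) = (3, 31)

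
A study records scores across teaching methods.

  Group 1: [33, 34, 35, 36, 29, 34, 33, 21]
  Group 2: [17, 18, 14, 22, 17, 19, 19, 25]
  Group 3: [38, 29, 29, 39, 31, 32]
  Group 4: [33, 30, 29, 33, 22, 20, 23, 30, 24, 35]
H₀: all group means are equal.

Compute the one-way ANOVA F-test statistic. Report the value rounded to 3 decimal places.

Group means [31.88, 18.88, 33.00, 27.90], grand mean 27.594
SSB = Σnᵢ(x̄ᵢ−x̄)² = 931.069; SSW = ΣΣ(x−x̄ᵢ)² = 590.650
MSB = 931.069/3 = 310.3562; MSW = 590.650/28 = 21.0946
F = MSB/MSW = 14.7126
df = (3, 28)

test statistic = 14.713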